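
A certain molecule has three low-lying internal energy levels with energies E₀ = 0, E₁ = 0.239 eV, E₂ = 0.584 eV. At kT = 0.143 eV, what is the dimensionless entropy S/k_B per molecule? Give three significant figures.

0.504

Eᵢ/kT = 0, 1.6713, 4.0839.
Z = Σ e^(−Eᵢ/kT) = e^(−0) + e^(−1.6713) + e^(−4.0839) = 1.0000 + 0.18800 + 0.016842 = 1.2048.
⟨E⟩ = Σ EᵢPᵢ = 0.045458 eV.
S/k_B = ln Z + ⟨E⟩/kT = ln(1.2048) + 0.045458/0.143 = 0.18631 + 0.31789 = 0.504.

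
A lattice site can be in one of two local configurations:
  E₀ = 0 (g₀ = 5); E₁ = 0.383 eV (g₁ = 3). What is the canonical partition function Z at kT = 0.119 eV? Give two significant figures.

Z = 5.1

Eᵢ/kT = 0, 3.218.
Z = Σ gᵢe^(−Eᵢ/kT) = 5·e^(−0) + 3·e^(−3.218) = 5.000 + 0.1201 = 5.120.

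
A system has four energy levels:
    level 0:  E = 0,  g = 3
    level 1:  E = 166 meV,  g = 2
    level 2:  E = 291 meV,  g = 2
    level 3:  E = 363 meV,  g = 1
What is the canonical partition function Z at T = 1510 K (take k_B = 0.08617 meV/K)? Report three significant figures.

k_BT = 0.08617 × 1510 K = 130.12 meV.
Eᵢ/kT = 0, 1.2757, 2.2364, 2.7897.
Z = Σ gᵢe^(−Eᵢ/kT) = 3·e^(−0) + 2·e^(−1.2757) + 2·e^(−2.2364) + 1·e^(−2.7897) = 3.0000 + 0.55847 + 0.21368 + 0.061440 = 3.8336.

Z = 3.83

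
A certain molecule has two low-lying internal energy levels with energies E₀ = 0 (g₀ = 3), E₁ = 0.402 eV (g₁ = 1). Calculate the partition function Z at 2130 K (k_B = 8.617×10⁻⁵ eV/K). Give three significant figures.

k_BT = 8.617×10⁻⁵ × 2130 K = 0.18354 eV.
Eᵢ/kT = 0, 2.1903.
Z = Σ gᵢe^(−Eᵢ/kT) = 3·e^(−0) + 1·e^(−2.1903) = 3.0000 + 0.11188 = 3.1119.

Z = 3.11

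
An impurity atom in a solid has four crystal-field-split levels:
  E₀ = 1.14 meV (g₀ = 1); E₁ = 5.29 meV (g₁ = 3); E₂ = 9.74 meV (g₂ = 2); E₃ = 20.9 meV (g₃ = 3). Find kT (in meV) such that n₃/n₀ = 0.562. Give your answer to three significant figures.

11.8 meV

n₃/n₀ = (g₃/g₀) exp[−(E₃−E₀)/kT] = 0.562.
⇒ (E₃−E₀)/kT = ln((3/1)/0.562) = ln(5.3381) = 1.6749.
kT = 19.76 meV / 1.6749 = 11.8 meV.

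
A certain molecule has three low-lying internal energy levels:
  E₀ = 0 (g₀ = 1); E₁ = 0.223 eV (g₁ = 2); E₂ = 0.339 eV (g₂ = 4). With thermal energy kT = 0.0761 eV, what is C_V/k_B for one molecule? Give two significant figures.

Eᵢ/kT = 0, 2.930, 4.455.
Z = Σ gᵢe^(−Eᵢ/kT) = 1·e^(−0) + 2·e^(−2.930) + 4·e^(−4.455) = 1.000 + 0.1068 + 0.04648 = 1.153.
⟨E⟩ = 0.03432 eV, ⟨E²⟩ = 0.009239 eV².
C_V/k_B = (⟨E²⟩ − ⟨E⟩²)/(kT)² = (0.009239 − 0.001178)/0.005791 = 1.4.

1.4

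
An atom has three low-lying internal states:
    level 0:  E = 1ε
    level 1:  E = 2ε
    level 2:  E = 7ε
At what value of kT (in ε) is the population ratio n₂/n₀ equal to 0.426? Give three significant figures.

n₂/n₀ = exp[−(E₂−E₀)/kT] = 0.426.
⇒ (E₂−E₀)/kT = ln(1/0.426) = ln(2.3474) = 0.85331.
kT = 6ε / 0.85331 = 7.03 ε.

7.03 ε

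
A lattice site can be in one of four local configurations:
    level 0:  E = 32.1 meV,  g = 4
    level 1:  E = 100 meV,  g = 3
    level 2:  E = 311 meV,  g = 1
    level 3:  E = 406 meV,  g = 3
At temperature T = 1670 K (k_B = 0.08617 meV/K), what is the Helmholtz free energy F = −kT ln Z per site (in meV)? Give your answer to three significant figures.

-231 meV

k_BT = 0.08617 × 1670 K = 143.90 meV.
Eᵢ/kT = 0.22307, 0.69493, 2.1612, 2.8214.
Z = Σ gᵢe^(−Eᵢ/kT) = 4·e^(−0.22307) + 3·e^(−0.69493) + 1·e^(−2.1612) + 3·e^(−2.8214) = 3.2002 + 1.4973 + 0.11519 + 0.17857 = 4.9913.
F = −kT ln Z = −143.90 × ln(4.9913) = −143.90 × 1.6077 = -231 meV.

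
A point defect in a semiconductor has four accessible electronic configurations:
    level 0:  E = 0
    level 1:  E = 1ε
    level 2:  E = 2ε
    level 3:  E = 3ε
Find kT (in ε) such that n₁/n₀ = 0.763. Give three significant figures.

3.70 ε

n₁/n₀ = exp[−(E₁−E₀)/kT] = 0.763.
⇒ (E₁−E₀)/kT = ln(1/0.763) = ln(1.3106) = 0.27049.
kT = 1ε / 0.27049 = 3.70 ε.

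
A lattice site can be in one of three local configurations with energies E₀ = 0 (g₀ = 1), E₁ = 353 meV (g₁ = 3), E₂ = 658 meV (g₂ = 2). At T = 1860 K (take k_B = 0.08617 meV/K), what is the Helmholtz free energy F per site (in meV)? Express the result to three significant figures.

-49.8 meV

k_BT = 0.08617 × 1860 K = 160.28 meV.
Eᵢ/kT = 0, 2.2024, 4.1053.
Z = Σ gᵢe^(−Eᵢ/kT) = 1·e^(−0) + 3·e^(−2.2024) + 2·e^(−4.1053) = 1.0000 + 0.33161 + 0.032970 = 1.3646.
F = −kT ln Z = −160.28 × ln(1.3646) = −160.28 × 0.31086 = -49.8 meV.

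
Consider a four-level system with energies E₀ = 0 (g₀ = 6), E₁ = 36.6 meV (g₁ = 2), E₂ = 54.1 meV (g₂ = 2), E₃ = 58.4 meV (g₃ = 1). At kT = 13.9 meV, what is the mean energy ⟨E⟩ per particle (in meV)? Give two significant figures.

1.3 meV

Eᵢ/kT = 0, 2.633, 3.892, 4.201.
Z = Σ gᵢe^(−Eᵢ/kT) = 6·e^(−0) + 2·e^(−2.633) + 2·e^(−3.892) + 1·e^(−4.201) = 6.000 + 0.1437 + 0.04081 + 0.01498 = 6.199.
⟨E⟩ = Σ Eᵢ gᵢe^(−Eᵢ/kT) / Z = (0·6.000 + 36.6·0.1437 + 54.1·0.04081 + 58.4·0.01498) / 6.199 = 1.3 meV.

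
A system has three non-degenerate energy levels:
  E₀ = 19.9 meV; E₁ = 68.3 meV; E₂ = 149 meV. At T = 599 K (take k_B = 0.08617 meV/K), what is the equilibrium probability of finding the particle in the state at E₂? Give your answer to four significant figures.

0.05564

k_BT = 0.08617 × 599 K = 51.6158 meV.
Eᵢ/kT = 0.385541, 1.32324, 2.88671.
Z = Σ e^(−Eᵢ/kT) = e^(−0.385541) + e^(−1.32324) + e^(−2.88671) = 0.680083 + 0.266271 + 0.0557594 = 1.00211.
P₂ = e^(−E₂/kT) / Z = 0.0557594/1.00211 = 0.05564.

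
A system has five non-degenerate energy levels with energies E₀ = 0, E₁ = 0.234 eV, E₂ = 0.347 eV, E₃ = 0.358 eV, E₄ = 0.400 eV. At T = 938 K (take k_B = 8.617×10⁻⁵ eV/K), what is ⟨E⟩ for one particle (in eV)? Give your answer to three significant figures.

0.0228 eV

k_BT = 8.617×10⁻⁵ × 938 K = 0.080827 eV.
Eᵢ/kT = 0, 2.8951, 4.2931, 4.4292, 4.9488.
Z = Σ e^(−Eᵢ/kT) = e^(−0) + e^(−2.8951) + e^(−4.2931) + e^(−4.4292) + e^(−4.9488) = 1.0000 + 0.055293 + 0.013663 + 0.011924 + 0.0070919 = 1.0880.
⟨E⟩ = Σ Eᵢ e^(−Eᵢ/kT) / Z = (0·1.0000 + 0.234·0.055293 + 0.347·0.013663 + 0.358·0.011924 + 0.400·0.0070919) / 1.0880 = 0.0228 eV.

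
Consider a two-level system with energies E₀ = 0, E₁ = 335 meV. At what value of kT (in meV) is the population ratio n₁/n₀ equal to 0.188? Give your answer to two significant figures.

n₁/n₀ = exp[−(E₁−E₀)/kT] = 0.188.
⇒ (E₁−E₀)/kT = ln(1/0.188) = ln(5.319) = 1.671.
kT = 335 meV / 1.671 = 200 meV.

200 meV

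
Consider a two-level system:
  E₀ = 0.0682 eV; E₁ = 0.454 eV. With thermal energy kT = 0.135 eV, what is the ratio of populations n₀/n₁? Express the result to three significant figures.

n₀/n₁ = exp[−(E₀−E₁)/kT] = exp(−(-0.3858 eV)/(0.135 eV)) = exp(2.8578) = 17.4.

17.4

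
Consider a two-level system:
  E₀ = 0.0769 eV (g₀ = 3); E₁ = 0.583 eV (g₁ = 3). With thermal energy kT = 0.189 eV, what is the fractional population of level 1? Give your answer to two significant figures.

0.064

Eᵢ/kT = 0.4069, 3.085.
Z = Σ gᵢe^(−Eᵢ/kT) = 3·e^(−0.4069) + 3·e^(−3.085) = 1.997 + 0.1372 = 2.134.
P₁ = g₁ e^(−E₁/kT) / Z = 0.1372/2.134 = 0.064.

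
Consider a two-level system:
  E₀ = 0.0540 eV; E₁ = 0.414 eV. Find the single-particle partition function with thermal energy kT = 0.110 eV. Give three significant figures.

Z = 0.635

Eᵢ/kT = 0.49091, 3.7636.
Z = Σ e^(−Eᵢ/kT) = e^(−0.49091) + e^(−3.7636) = 0.61207 + 0.023200 = 0.63527.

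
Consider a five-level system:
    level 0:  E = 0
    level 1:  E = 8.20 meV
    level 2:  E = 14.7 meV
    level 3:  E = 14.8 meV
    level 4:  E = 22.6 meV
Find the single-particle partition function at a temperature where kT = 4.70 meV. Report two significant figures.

Z = 1.3

Eᵢ/kT = 0, 1.745, 3.128, 3.149, 4.809.
Z = Σ e^(−Eᵢ/kT) = e^(−0) + e^(−1.745) + e^(−3.128) + e^(−3.149) + e^(−4.809) = 1.000 + 0.1746 + 0.04381 + 0.04290 + 0.008156 = 1.269.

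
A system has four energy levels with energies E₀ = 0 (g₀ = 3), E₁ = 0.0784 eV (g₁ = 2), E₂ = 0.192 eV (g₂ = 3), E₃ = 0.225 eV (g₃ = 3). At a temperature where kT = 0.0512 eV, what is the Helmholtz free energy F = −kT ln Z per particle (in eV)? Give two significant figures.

Eᵢ/kT = 0, 1.531, 3.750, 4.395.
Z = Σ gᵢe^(−Eᵢ/kT) = 3·e^(−0) + 2·e^(−1.531) + 3·e^(−3.750) + 3·e^(−4.395) = 3.000 + 0.4326 + 0.07055 + 0.03702 = 3.540.
F = −kT ln Z = −0.0512 × ln(3.540) = −0.0512 × 1.264 = -0.065 eV.

-0.065 eV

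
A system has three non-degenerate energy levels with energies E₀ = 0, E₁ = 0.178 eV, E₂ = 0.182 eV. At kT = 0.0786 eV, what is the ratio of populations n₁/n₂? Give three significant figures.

1.05

n₁/n₂ = exp[−(E₁−E₂)/kT] = exp(−(-0.004 eV)/(0.0786 eV)) = exp(0.050891) = 1.05.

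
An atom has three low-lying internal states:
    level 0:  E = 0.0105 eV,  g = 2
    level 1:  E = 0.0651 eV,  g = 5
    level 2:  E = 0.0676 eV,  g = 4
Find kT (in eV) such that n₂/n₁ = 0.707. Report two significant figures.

0.020 eV

n₂/n₁ = (g₂/g₁) exp[−(E₂−E₁)/kT] = 0.707.
⇒ (E₂−E₁)/kT = ln((4/5)/0.707) = ln(1.132) = 0.1240.
kT = 0.0025 eV / 0.1240 = 0.020 eV.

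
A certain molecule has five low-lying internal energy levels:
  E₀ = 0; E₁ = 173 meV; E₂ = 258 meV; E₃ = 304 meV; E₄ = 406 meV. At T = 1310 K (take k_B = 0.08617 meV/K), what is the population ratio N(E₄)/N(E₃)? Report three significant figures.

k_BT = 0.08617 × 1310 K = 112.88 meV.
n₄/n₃ = exp[−(E₄−E₃)/kT] = exp(−(102 meV)/(112.88 meV)) = exp(-0.90361) = 0.405.

0.405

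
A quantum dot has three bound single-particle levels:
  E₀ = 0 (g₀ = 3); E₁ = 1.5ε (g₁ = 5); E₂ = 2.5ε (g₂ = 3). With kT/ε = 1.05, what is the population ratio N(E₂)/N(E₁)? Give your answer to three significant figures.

0.231

n₂/n₁ = (g₂/g₁) exp[−(E₂−E₁)/kT] = (3/5) × exp(−(1.0ε)/(1.05ε)) = (3/5) × exp(-0.95238) = 0.231.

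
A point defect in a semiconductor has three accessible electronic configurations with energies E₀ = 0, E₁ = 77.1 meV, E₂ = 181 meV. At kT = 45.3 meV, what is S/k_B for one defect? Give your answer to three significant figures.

0.503

Eᵢ/kT = 0, 1.7020, 3.9956.
Z = Σ e^(−Eᵢ/kT) = e^(−0) + e^(−1.7020) + e^(−3.9956) = 1.0000 + 0.18232 + 0.018396 = 1.2007.
⟨E⟩ = Σ EᵢPᵢ = 14.480 meV.
S/k_B = ln Z + ⟨E⟩/kT = ln(1.2007) + 14.480/45.3 = 0.18290 + 0.31965 = 0.503.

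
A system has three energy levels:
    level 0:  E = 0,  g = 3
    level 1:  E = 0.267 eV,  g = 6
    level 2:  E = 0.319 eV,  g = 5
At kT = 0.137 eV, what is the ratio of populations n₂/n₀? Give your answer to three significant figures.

n₂/n₀ = (g₂/g₀) exp[−(E₂−E₀)/kT] = (5/3) × exp(−(0.319 eV)/(0.137 eV)) = (5/3) × exp(-2.3285) = 0.162.

0.162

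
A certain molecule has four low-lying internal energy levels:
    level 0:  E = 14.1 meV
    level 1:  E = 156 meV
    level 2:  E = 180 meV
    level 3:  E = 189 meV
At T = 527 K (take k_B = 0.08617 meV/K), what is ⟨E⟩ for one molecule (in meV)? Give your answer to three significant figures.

k_BT = 0.08617 × 527 K = 45.412 meV.
Eᵢ/kT = 0.31049, 3.4352, 3.9637, 4.1619.
Z = Σ e^(−Eᵢ/kT) = e^(−0.31049) + e^(−3.4352) + e^(−3.9637) + e^(−4.1619) = 0.73309 + 0.032219 + 0.018993 + 0.015578 = 0.79988.
⟨E⟩ = Σ Eᵢ e^(−Eᵢ/kT) / Z = (14.1·0.73309 + 156·0.032219 + 180·0.018993 + 189·0.015578) / 0.79988 = 27.2 meV.

27.2 meV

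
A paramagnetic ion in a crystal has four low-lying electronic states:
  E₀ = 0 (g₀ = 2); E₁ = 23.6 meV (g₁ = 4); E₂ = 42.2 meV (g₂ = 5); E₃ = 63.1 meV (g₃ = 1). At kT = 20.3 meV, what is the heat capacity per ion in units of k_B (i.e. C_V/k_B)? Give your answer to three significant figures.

0.686

Eᵢ/kT = 0, 1.1626, 2.0788, 3.1084.
Z = Σ gᵢe^(−Eᵢ/kT) = 2·e^(−0) + 4·e^(−1.1626) + 5·e^(−2.0788) + 1·e^(−3.1084) = 2.0000 + 1.2507 + 0.62540 + 0.044672 = 3.9208.
⟨E⟩ = 14.978 meV, ⟨E²⟩ = 507.09 meV².
C_V/k_B = (⟨E²⟩ − ⟨E⟩²)/(kT)² = (507.09 − 224.34)/412.09 = 0.686.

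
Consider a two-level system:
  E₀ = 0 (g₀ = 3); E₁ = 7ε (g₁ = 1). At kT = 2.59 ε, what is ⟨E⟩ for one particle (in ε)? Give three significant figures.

0.153 ε

Eᵢ/kT = 0, 2.7027.
Z = Σ gᵢe^(−Eᵢ/kT) = 3·e^(−0) + 1·e^(−2.7027) = 3.0000 + 0.067024 = 3.0670.
⟨E⟩ = Σ Eᵢ gᵢe^(−Eᵢ/kT) / Z = (0·3.0000 + 7·0.067024) / 3.0670 = 0.153 ε.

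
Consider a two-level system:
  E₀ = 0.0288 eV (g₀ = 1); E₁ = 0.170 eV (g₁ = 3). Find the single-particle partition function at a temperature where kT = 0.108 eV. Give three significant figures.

Z = 1.39

Eᵢ/kT = 0.26667, 1.5741.
Z = Σ gᵢe^(−Eᵢ/kT) = 1·e^(−0.26667) + 3·e^(−1.5741) = 0.76593 + 0.62158 = 1.3875.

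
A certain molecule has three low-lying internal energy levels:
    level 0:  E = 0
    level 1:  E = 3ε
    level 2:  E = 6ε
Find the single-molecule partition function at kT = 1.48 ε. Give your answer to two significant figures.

Eᵢ/kT = 0, 2.027, 4.054.
Z = Σ e^(−Eᵢ/kT) = e^(−0) + e^(−2.027) + e^(−4.054) = 1.000 + 0.1317 + 0.01735 = 1.149.

Z = 1.1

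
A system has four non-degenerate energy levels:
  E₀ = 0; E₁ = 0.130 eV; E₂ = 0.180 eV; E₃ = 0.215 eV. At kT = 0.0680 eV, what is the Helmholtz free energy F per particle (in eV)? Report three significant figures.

Eᵢ/kT = 0, 1.9118, 2.6471, 3.1618.
Z = Σ e^(−Eᵢ/kT) = e^(−0) + e^(−1.9118) + e^(−2.6471) + e^(−3.1618) = 1.0000 + 0.14781 + 0.070856 + 0.042349 = 1.2610.
F = −kT ln Z = −0.0680 × ln(1.2610) = −0.0680 × 0.23191 = -0.0158 eV.

-0.0158 eV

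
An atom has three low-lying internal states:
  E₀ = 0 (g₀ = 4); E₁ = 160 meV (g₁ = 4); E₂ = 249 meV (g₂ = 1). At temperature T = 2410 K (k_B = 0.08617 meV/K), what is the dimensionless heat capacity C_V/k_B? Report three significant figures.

0.165

k_BT = 0.08617 × 2410 K = 207.67 meV.
Eᵢ/kT = 0, 0.77045, 1.1990.
Z = Σ gᵢe^(−Eᵢ/kT) = 4·e^(−0) + 4·e^(−0.77045) + 1·e^(−1.1990) = 4.0000 + 1.8512 + 0.30150 = 6.1527.
⟨E⟩ = 60.342 meV, ⟨E²⟩ = 10741 meV².
C_V/k_B = (⟨E²⟩ − ⟨E⟩²)/(kT)² = (10741 − 3641.2)/43127 = 0.165.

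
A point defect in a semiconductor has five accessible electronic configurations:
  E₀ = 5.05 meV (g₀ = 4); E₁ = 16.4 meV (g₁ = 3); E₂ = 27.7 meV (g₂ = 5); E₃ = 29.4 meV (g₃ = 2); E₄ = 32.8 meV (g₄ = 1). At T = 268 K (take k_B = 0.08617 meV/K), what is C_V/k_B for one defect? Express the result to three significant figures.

0.203

k_BT = 0.08617 × 268 K = 23.094 meV.
Eᵢ/kT = 0.21867, 0.71014, 1.1994, 1.2731, 1.4203.
Z = Σ gᵢe^(−Eᵢ/kT) = 4·e^(−0.21867) + 3·e^(−0.71014) + 5·e^(−1.1994) + 2·e^(−1.2731) + 1·e^(−1.4203) = 3.2143 + 1.4747 + 1.5069 + 0.55992 + 0.24164 = 6.9975.
⟨E⟩ = 15.226 meV, ⟨E²⟩ = 339.95 meV².
C_V/k_B = (⟨E²⟩ − ⟨E⟩²)/(kT)² = (339.95 − 231.83)/533.33 = 0.203.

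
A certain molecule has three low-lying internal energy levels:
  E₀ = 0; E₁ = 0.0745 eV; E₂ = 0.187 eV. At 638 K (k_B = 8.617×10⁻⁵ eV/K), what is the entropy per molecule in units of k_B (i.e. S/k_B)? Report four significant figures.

0.6141

k_BT = 8.617×10⁻⁵ × 638 K = 0.0549765 eV.
Eᵢ/kT = 0, 1.35512, 3.40145.
Z = Σ e^(−Eᵢ/kT) = e^(−0) + e^(−1.35512) + e^(−3.40145) = 1.00000 + 0.257916 + 0.0333249 = 1.29124.
⟨E⟩ = Σ EᵢPᵢ = 0.0197070 eV.
S/k_B = ln Z + ⟨E⟩/kT = ln(1.29124) + 0.0197070/0.0549765 = 0.255603 + 0.358462 = 0.6141.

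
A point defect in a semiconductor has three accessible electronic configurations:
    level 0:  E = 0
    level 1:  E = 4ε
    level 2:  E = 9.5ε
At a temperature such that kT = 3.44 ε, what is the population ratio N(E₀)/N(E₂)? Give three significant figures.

n₀/n₂ = exp[−(E₀−E₂)/kT] = exp(−(-9.5ε)/(3.44ε)) = exp(2.7616) = 15.8.

15.8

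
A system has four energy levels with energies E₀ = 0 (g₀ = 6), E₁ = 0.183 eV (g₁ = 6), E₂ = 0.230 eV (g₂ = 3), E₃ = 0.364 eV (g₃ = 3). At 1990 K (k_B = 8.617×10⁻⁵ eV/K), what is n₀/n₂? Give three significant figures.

k_BT = 8.617×10⁻⁵ × 1990 K = 0.17148 eV.
n₀/n₂ = (g₀/g₂) exp[−(E₀−E₂)/kT] = (6/3) × exp(−(-0.230 eV)/(0.17148 eV)) = (6/3) × exp(1.3413) = 7.65.

7.65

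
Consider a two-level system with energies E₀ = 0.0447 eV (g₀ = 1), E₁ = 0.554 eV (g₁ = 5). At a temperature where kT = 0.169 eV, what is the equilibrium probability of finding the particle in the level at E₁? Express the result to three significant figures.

Eᵢ/kT = 0.26450, 3.2781.
Z = Σ gᵢe^(−Eᵢ/kT) = 1·e^(−0.26450) + 5·e^(−3.2781) = 0.76759 + 0.18850 = 0.95609.
P₁ = g₁ e^(−E₁/kT) / Z = 0.18850/0.95609 = 0.197.

0.197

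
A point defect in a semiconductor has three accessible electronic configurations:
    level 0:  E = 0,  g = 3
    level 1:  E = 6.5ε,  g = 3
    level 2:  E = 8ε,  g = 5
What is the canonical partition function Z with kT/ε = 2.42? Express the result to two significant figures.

Z = 3.4

Eᵢ/kT = 0, 2.686, 3.306.
Z = Σ gᵢe^(−Eᵢ/kT) = 3·e^(−0) + 3·e^(−2.686) + 5·e^(−3.306) = 3.000 + 0.2045 + 0.1833 = 3.388.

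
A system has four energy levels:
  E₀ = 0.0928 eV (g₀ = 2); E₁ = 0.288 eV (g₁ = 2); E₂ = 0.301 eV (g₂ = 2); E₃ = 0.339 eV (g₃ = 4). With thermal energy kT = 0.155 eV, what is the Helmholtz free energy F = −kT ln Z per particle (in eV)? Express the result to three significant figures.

-0.118 eV

Eᵢ/kT = 0.59871, 1.8581, 1.9419, 2.1871.
Z = Σ gᵢe^(−Eᵢ/kT) = 2·e^(−0.59871) + 2·e^(−1.8581) + 2·e^(−1.9419) + 4·e^(−2.1871) = 1.0990 + 0.31194 + 0.28686 + 0.44897 = 2.1468.
F = −kT ln Z = −0.155 × ln(2.1468) = −0.155 × 0.76398 = -0.118 eV.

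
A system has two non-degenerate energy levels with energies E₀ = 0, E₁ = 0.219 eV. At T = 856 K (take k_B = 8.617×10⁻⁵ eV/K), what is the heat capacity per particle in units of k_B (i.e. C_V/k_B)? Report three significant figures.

0.410

k_BT = 8.617×10⁻⁵ × 856 K = 0.073762 eV.
Eᵢ/kT = 0, 2.9690.
Z = Σ e^(−Eᵢ/kT) = e^(−0) + e^(−2.9690) = 1.0000 + 0.051355 = 1.0514.
⟨E⟩ = 0.010697 eV, ⟨E²⟩ = 0.0023426 eV².
C_V/k_B = (⟨E²⟩ − ⟨E⟩²)/(kT)² = (0.0023426 − 0.00011443)/0.0054408 = 0.410.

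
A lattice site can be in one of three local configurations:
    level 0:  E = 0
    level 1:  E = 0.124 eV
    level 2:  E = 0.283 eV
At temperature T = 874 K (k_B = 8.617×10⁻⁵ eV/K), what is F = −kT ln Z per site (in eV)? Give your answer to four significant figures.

-0.01473 eV

k_BT = 8.617×10⁻⁵ × 874 K = 0.0753126 eV.
Eᵢ/kT = 0, 1.64647, 3.75767.
Z = Σ e^(−Eᵢ/kT) = e^(−0) + e^(−1.64647) + e^(−3.75767) = 1.00000 + 0.192729 + 0.0233381 = 1.21607.
F = −kT ln Z = −0.0753126 × ln(1.21607) = −0.0753126 × 0.195624 = -0.01473 eV.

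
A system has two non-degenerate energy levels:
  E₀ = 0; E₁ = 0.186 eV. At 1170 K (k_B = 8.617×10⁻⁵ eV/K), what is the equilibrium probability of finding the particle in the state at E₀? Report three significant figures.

0.864

k_BT = 8.617×10⁻⁵ × 1170 K = 0.10082 eV.
Eᵢ/kT = 0, 1.8449.
Z = Σ e^(−Eᵢ/kT) = e^(−0) + e^(−1.8449) = 1.0000 + 0.15804 = 1.1580.
P₀ = e^(−E₀/kT) / Z = 1.0000/1.1580 = 0.864.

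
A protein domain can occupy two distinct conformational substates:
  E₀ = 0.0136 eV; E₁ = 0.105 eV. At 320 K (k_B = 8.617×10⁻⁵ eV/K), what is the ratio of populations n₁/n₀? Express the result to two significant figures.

k_BT = 8.617×10⁻⁵ × 320 K = 0.02757 eV.
n₁/n₀ = exp[−(E₁−E₀)/kT] = exp(−(0.0914 eV)/(0.02757 eV)) = exp(-3.315) = 0.036.

0.036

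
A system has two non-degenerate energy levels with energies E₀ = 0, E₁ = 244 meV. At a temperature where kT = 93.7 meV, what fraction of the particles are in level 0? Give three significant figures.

Eᵢ/kT = 0, 2.6041.
Z = Σ e^(−Eᵢ/kT) = e^(−0) + e^(−2.6041) = 1.0000 + 0.073970 = 1.0740.
P₀ = e^(−E₀/kT) / Z = 1.0000/1.0740 = 0.931.

0.931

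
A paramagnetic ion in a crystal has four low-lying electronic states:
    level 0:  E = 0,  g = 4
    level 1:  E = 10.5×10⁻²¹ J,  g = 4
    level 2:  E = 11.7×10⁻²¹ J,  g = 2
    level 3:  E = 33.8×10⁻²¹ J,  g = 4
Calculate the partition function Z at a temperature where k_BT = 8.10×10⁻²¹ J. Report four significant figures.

Z = 5.628

Eᵢ/kT = 0, 1.29630, 1.44444, 4.17284.
Z = Σ gᵢe^(−Eᵢ/kT) = 4·e^(−0) + 4·e^(−1.29630) + 2·e^(−1.44444) + 4·e^(−4.17284) = 4.00000 + 1.09417 + 0.471756 + 0.0616338 = 5.62756.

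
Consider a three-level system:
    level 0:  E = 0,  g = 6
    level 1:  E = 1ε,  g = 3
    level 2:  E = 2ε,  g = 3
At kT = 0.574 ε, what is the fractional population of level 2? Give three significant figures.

Eᵢ/kT = 0, 1.7422, 3.4843.
Z = Σ gᵢe^(−Eᵢ/kT) = 6·e^(−0) + 3·e^(−1.7422) + 3·e^(−3.4843) = 6.0000 + 0.52540 + 0.092026 = 6.6174.
P₂ = g₂ e^(−E₂/kT) / Z = 0.092026/6.6174 = 0.0139.

0.0139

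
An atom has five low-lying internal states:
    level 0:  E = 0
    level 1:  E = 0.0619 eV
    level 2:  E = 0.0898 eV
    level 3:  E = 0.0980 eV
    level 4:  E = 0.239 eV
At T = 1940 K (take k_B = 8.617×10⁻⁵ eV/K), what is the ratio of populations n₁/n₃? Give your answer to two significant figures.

k_BT = 8.617×10⁻⁵ × 1940 K = 0.1672 eV.
n₁/n₃ = exp[−(E₁−E₃)/kT] = exp(−(-0.0361 eV)/(0.1672 eV)) = exp(0.2159) = 1.2.

1.2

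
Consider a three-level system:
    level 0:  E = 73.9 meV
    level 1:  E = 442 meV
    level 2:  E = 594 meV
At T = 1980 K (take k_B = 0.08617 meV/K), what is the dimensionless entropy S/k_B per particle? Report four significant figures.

0.4899

k_BT = 0.08617 × 1980 K = 170.617 meV.
Eᵢ/kT = 0.433134, 2.59060, 3.48148.
Z = Σ e^(−Eᵢ/kT) = e^(−0.433134) + e^(−2.59060) + e^(−3.48148) = 0.648474 + 0.0749750 + 0.0307618 = 0.754211.
⟨E⟩ = Σ EᵢPᵢ = 131.705 meV.
S/k_B = ln Z + ⟨E⟩/kT = ln(0.754211) + 131.705/170.617 = -0.282083 + 0.771934 = 0.4899.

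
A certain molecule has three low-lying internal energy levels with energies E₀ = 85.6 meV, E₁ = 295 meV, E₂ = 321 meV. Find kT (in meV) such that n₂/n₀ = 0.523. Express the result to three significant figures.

363 meV

n₂/n₀ = exp[−(E₂−E₀)/kT] = 0.523.
⇒ (E₂−E₀)/kT = ln(1/0.523) = ln(1.9120) = 0.64815.
kT = 235.4 meV / 0.64815 = 363 meV.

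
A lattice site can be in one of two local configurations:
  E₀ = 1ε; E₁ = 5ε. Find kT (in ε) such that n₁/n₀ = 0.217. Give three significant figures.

n₁/n₀ = exp[−(E₁−E₀)/kT] = 0.217.
⇒ (E₁−E₀)/kT = ln(1/0.217) = ln(4.6083) = 1.5279.
kT = 4ε / 1.5279 = 2.62 ε.

2.62 ε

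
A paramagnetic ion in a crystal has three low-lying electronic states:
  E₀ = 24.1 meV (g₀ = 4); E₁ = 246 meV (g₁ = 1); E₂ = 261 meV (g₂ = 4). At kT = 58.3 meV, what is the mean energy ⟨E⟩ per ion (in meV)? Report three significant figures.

Eᵢ/kT = 0.41338, 4.2196, 4.4768.
Z = Σ gᵢe^(−Eᵢ/kT) = 4·e^(−0.41338) + 1·e^(−4.2196) + 4·e^(−4.4768) = 2.6456 + 0.014705 + 0.045479 = 2.7058.
⟨E⟩ = Σ Eᵢ gᵢe^(−Eᵢ/kT) / Z = (24.1·2.6456 + 246·0.014705 + 261·0.045479) / 2.7058 = 29.3 meV.

29.3 meV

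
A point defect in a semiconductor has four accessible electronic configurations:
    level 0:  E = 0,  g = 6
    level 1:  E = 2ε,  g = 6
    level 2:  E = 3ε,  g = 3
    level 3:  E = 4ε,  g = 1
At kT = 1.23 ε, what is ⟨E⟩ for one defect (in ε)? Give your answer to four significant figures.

0.4412 ε

Eᵢ/kT = 0, 1.62602, 2.43902, 3.25203.
Z = Σ gᵢe^(−Eᵢ/kT) = 6·e^(−0) + 6·e^(−1.62602) + 3·e^(−2.43902) + 1·e^(−3.25203) = 6.00000 + 1.18027 + 0.261739 + 0.0386956 = 7.48070.
⟨E⟩ = Σ Eᵢ gᵢe^(−Eᵢ/kT) / Z = (0·6.00000 + 2·1.18027 + 3·0.261739 + 4·0.0386956) / 7.48070 = 0.4412 ε.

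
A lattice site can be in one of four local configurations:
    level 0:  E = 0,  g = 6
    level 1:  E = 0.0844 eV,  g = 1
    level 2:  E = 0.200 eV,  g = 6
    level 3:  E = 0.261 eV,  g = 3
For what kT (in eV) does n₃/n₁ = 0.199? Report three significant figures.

n₃/n₁ = (g₃/g₁) exp[−(E₃−E₁)/kT] = 0.199.
⇒ (E₃−E₁)/kT = ln((3/1)/0.199) = ln(15.075) = 2.7130.
kT = 0.1766 eV / 2.7130 = 0.0651 eV.

0.0651 eV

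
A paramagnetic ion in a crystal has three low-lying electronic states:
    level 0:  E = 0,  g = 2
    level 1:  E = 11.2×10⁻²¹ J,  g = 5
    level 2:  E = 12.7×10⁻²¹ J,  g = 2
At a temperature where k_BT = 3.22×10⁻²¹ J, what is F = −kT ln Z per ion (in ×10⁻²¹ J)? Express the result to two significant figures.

Eᵢ/kT = 0, 3.478, 3.944.
Z = Σ gᵢe^(−Eᵢ/kT) = 2·e^(−0) + 5·e^(−3.478) + 2·e^(−3.944) = 2.000 + 0.1543 + 0.03874 = 2.193.
F = −kT ln Z = −3.22 × ln(2.193) = −3.22 × 0.7853 = -2.5 ×10⁻²¹ J.

-2.5 ×10⁻²¹ J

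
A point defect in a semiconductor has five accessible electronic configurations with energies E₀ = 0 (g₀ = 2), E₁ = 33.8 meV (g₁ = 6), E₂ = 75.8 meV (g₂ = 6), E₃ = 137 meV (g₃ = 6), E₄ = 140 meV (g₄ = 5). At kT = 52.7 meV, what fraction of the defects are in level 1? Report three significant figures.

0.428

Eᵢ/kT = 0, 0.64137, 1.4383, 2.5996, 2.6565.
Z = Σ gᵢe^(−Eᵢ/kT) = 2·e^(−0) + 6·e^(−0.64137) + 6·e^(−1.4383) + 6·e^(−2.5996) + 5·e^(−2.6565) = 2.0000 + 3.1594 + 1.4240 + 0.44582 + 0.35097 = 7.3802.
P₁ = g₁ e^(−E₁/kT) / Z = 3.1594/7.3802 = 0.428.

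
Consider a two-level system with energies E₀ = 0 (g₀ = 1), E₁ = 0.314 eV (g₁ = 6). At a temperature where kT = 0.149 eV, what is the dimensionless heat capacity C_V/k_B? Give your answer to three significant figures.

1.08

Eᵢ/kT = 0, 2.1074.
Z = Σ gᵢe^(−Eᵢ/kT) = 1·e^(−0) + 6·e^(−2.1074) = 1.0000 + 0.72932 = 1.7293.
⟨E⟩ = 0.13243 eV, ⟨E²⟩ = 0.041582 eV².
C_V/k_B = (⟨E²⟩ − ⟨E⟩²)/(kT)² = (0.041582 − 0.017538)/0.022201 = 1.08.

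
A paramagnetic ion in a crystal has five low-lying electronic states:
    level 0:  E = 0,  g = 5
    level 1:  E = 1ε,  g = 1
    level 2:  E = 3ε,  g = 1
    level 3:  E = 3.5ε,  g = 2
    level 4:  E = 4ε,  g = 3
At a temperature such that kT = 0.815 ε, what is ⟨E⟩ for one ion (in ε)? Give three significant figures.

Eᵢ/kT = 0, 1.2270, 3.6810, 4.2945, 4.9080.
Z = Σ gᵢe^(−Eᵢ/kT) = 5·e^(−0) + 1·e^(−1.2270) + 1·e^(−3.6810) + 2·e^(−4.2945) + 3·e^(−4.9080) = 5.0000 + 0.29317 + 0.025198 + 0.027287 + 0.022162 = 5.3678.
⟨E⟩ = Σ Eᵢ gᵢe^(−Eᵢ/kT) / Z = (0·5.0000 + 1·0.29317 + 3·0.025198 + 3.5·0.027287 + 4·0.022162) / 5.3678 = 0.103 ε.

0.103 ε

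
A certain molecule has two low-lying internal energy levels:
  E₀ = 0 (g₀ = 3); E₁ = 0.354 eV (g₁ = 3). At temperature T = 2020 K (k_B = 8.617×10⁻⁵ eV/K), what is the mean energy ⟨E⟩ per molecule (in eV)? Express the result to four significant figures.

k_BT = 8.617×10⁻⁵ × 2020 K = 0.174063 eV.
Eᵢ/kT = 0, 2.03375.
Z = Σ gᵢe^(−Eᵢ/kT) = 3·e^(−0) + 3·e^(−2.03375) = 3.00000 + 0.392532 = 3.39253.
⟨E⟩ = Σ Eᵢ gᵢe^(−Eᵢ/kT) / Z = (0·3.00000 + 0.354·0.392532) / 3.39253 = 0.04096 eV.

0.04096 eV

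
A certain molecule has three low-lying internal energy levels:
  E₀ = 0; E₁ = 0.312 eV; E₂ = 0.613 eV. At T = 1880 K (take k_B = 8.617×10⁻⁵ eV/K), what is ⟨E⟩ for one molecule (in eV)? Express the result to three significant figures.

0.0508 eV

k_BT = 8.617×10⁻⁵ × 1880 K = 0.16200 eV.
Eᵢ/kT = 0, 1.9259, 3.7840.
Z = Σ e^(−Eᵢ/kT) = e^(−0) + e^(−1.9259) + e^(−3.7840) = 1.0000 + 0.14574 + 0.022732 = 1.1685.
⟨E⟩ = Σ Eᵢ e^(−Eᵢ/kT) / Z = (0·1.0000 + 0.312·0.14574 + 0.613·0.022732) / 1.1685 = 0.0508 eV.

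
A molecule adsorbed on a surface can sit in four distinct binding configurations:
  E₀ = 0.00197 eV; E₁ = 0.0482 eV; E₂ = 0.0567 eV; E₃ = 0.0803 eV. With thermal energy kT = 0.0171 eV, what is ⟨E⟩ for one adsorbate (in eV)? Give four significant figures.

0.007452 eV

Eᵢ/kT = 0.115205, 2.81871, 3.31579, 4.69591.
Z = Σ e^(−Eᵢ/kT) = e^(−0.115205) + e^(−2.81871) + e^(−3.31579) + e^(−4.69591) = 0.891183 + 0.0596829 + 0.0363054 + 0.00913255 = 0.996304.
⟨E⟩ = Σ Eᵢ e^(−Eᵢ/kT) / Z = (0.00197·0.891183 + 0.0482·0.0596829 + 0.0567·0.0363054 + 0.0803·0.00913255) / 0.996304 = 0.007452 eV.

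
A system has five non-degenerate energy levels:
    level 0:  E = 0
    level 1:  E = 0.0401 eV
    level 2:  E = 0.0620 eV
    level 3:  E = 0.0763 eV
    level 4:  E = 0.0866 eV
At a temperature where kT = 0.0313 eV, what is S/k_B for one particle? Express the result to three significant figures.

Eᵢ/kT = 0, 1.2812, 1.9808, 2.4377, 2.7668.
Z = Σ e^(−Eᵢ/kT) = e^(−0) + e^(−1.2812) + e^(−1.9808) + e^(−2.4377) + e^(−2.7668) = 1.0000 + 0.27770 + 0.13796 + 0.087362 + 0.062863 = 1.5659.
⟨E⟩ = Σ EᵢPᵢ = 0.020307 eV.
S/k_B = ln Z + ⟨E⟩/kT = ln(1.5659) + 0.020307/0.0313 = 0.44846 + 0.64879 = 1.10.

1.10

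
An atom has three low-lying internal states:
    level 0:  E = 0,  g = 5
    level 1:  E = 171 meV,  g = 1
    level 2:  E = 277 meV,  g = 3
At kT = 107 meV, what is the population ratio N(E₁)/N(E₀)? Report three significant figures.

n₁/n₀ = (g₁/g₀) exp[−(E₁−E₀)/kT] = (1/5) × exp(−(171 meV)/(107 meV)) = (1/5) × exp(-1.5981) = 0.0405.

0.0405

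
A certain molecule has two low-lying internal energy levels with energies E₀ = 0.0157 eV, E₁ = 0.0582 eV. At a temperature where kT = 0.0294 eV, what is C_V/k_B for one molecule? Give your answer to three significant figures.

0.322

Eᵢ/kT = 0.53401, 1.9796.
Z = Σ e^(−Eᵢ/kT) = e^(−0.53401) + e^(−1.9796) = 0.58625 + 0.13812 = 0.72437.
⟨E⟩ = 0.023804 eV, ⟨E²⟩ = 0.00084536 eV².
C_V/k_B = (⟨E²⟩ − ⟨E⟩²)/(kT)² = (0.00084536 − 0.00056663)/0.00086436 = 0.322.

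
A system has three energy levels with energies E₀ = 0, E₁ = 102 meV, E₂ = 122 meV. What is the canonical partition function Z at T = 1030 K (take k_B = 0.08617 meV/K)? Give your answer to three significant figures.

Z = 1.57

k_BT = 0.08617 × 1030 K = 88.755 meV.
Eᵢ/kT = 0, 1.1492, 1.3746.
Z = Σ e^(−Eᵢ/kT) = e^(−0) + e^(−1.1492) + e^(−1.3746) = 1.0000 + 0.31689 + 0.25294 = 1.5698.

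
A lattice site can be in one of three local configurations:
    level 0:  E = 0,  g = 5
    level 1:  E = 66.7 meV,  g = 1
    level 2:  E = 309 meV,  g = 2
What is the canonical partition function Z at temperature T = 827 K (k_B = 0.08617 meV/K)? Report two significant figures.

Z = 5.4

k_BT = 0.08617 × 827 K = 71.26 meV.
Eᵢ/kT = 0, 0.9360, 4.336.
Z = Σ gᵢe^(−Eᵢ/kT) = 5·e^(−0) + 1·e^(−0.9360) + 2·e^(−4.336) = 5.000 + 0.3922 + 0.02618 = 5.418.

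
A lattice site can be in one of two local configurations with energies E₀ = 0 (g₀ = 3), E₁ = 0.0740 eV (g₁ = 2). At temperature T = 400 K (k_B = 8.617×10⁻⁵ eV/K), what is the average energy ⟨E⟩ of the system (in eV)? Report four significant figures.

0.005348 eV

k_BT = 8.617×10⁻⁵ × 400 K = 0.0344680 eV.
Eᵢ/kT = 0, 2.14692.
Z = Σ gᵢe^(−Eᵢ/kT) = 3·e^(−0) + 2·e^(−2.14692) = 3.00000 + 0.233687 = 3.23369.
⟨E⟩ = Σ Eᵢ gᵢe^(−Eᵢ/kT) / Z = (0·3.00000 + 0.0740·0.233687) / 3.23369 = 0.005348 eV.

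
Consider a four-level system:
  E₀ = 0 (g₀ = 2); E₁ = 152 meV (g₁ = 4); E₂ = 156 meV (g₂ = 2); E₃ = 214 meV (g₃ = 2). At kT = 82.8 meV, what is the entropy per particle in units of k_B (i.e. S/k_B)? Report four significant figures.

1.819

Eᵢ/kT = 0, 1.83575, 1.88406, 2.58454.
Z = Σ gᵢe^(−Eᵢ/kT) = 2·e^(−0) + 4·e^(−1.83575) + 2·e^(−1.88406) + 2·e^(−2.58454) = 2.00000 + 0.637975 + 0.303944 + 0.150862 = 3.09278.
⟨E⟩ = Σ EᵢPᵢ = 57.1240 meV.
S/k_B = ln Z + ⟨E⟩/kT = ln(3.09278) + 57.1240/82.8 = 1.12907 + 0.689903 = 1.819.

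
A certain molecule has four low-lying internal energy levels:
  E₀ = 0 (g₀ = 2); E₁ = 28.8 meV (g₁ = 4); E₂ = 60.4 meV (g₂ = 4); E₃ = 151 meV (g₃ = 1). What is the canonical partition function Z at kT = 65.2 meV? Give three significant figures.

Z = 6.25

Eᵢ/kT = 0, 0.44172, 0.92638, 2.3160.
Z = Σ gᵢe^(−Eᵢ/kT) = 2·e^(−0) + 4·e^(−0.44172) + 4·e^(−0.92638) + 1·e^(−2.3160) = 2.0000 + 2.5717 + 1.5839 + 0.098667 = 6.2543.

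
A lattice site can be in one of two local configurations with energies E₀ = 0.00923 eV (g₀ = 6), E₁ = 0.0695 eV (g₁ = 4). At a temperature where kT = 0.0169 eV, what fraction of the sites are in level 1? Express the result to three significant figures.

Eᵢ/kT = 0.54615, 4.1124.
Z = Σ gᵢe^(−Eᵢ/kT) = 6·e^(−0.54615) + 4·e^(−4.1124) = 3.4751 + 0.065474 = 3.5406.
P₁ = g₁ e^(−E₁/kT) / Z = 0.065474/3.5406 = 0.0185.

0.0185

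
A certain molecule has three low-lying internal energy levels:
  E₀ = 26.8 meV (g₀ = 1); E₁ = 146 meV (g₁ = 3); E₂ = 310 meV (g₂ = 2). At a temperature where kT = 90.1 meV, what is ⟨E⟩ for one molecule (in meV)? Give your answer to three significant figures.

90.3 meV

Eᵢ/kT = 0.29745, 1.6204, 3.4406.
Z = Σ gᵢe^(−Eᵢ/kT) = 1·e^(−0.29745) + 3·e^(−1.6204) + 2·e^(−3.4406) = 0.74271 + 0.59346 + 0.064091 = 1.4003.
⟨E⟩ = Σ Eᵢ gᵢe^(−Eᵢ/kT) / Z = (26.8·0.74271 + 146·0.59346 + 310·0.064091) / 1.4003 = 90.3 meV.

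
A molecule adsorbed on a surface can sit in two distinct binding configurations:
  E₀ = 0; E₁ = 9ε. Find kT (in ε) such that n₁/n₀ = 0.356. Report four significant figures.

n₁/n₀ = exp[−(E₁−E₀)/kT] = 0.356.
⇒ (E₁−E₀)/kT = ln(1/0.356) = ln(2.80899) = 1.03282.
kT = 9ε / 1.03282 = 8.714 ε.

8.714 ε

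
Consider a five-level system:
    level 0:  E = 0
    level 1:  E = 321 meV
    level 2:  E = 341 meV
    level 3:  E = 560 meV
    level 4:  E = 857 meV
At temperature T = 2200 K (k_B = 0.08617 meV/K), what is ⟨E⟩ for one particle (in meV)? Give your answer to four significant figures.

k_BT = 0.08617 × 2200 K = 189.574 meV.
Eᵢ/kT = 0, 1.69327, 1.79877, 2.95399, 4.52066.
Z = Σ e^(−Eᵢ/kT) = e^(−0) + e^(−1.69327) + e^(−1.79877) + e^(−2.95399) + e^(−4.52066) = 1.00000 + 0.183917 + 0.165502 + 0.0521313 + 0.0108818 = 1.41243.
⟨E⟩ = Σ Eᵢ e^(−Eᵢ/kT) / Z = (0·1.00000 + 321·0.183917 + 341·0.165502 + 560·0.0521313 + 857·0.0108818) / 1.41243 = 109.0 meV.

109.0 meV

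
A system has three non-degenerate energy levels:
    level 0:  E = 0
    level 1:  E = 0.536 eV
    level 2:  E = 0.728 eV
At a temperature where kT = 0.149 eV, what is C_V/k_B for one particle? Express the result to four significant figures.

Eᵢ/kT = 0, 3.59732, 4.88591.
Z = Σ e^(−Eᵢ/kT) = e^(−0) + e^(−3.59732) + e^(−4.88591) = 1.00000 + 0.0273970 + 0.00755225 = 1.03495.
⟨E⟩ = 0.0195013 eV, ⟨E²⟩ = 0.0114727 eV².
C_V/k_B = (⟨E²⟩ − ⟨E⟩²)/(kT)² = (0.0114727 − 0.000380301)/0.0222010 = 0.4996.

0.4996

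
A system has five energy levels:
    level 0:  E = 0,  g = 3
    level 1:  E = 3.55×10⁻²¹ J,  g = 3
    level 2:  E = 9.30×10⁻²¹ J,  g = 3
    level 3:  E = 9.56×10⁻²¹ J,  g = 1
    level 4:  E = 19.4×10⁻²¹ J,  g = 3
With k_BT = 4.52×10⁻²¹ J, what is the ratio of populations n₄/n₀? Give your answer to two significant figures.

0.014

n₄/n₀ = (g₄/g₀) exp[−(E₄−E₀)/kT] = (3/3) × exp(−(19.4 ×10⁻²¹ J)/(4.52 ×10⁻²¹ J)) = (3/3) × exp(-4.292) = 0.014.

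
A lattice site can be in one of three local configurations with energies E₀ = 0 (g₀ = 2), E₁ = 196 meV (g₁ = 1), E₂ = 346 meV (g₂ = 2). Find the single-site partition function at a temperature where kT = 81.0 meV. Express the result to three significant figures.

Z = 2.12

Eᵢ/kT = 0, 2.4198, 4.2716.
Z = Σ gᵢe^(−Eᵢ/kT) = 2·e^(−0) + 1·e^(−2.4198) + 2·e^(−4.2716) = 2.0000 + 0.088939 + 0.027919 = 2.1169.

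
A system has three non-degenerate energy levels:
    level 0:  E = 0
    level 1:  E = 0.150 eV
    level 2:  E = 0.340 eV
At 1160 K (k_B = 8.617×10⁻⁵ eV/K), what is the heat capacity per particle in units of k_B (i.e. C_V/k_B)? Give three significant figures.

0.579

k_BT = 8.617×10⁻⁵ × 1160 K = 0.099957 eV.
Eᵢ/kT = 0, 1.5006, 3.4015.
Z = Σ e^(−Eᵢ/kT) = e^(−0) + e^(−1.5006) + e^(−3.4015) = 1.0000 + 0.22300 + 0.033323 = 1.2563.
⟨E⟩ = 0.035644 eV, ⟨E²⟩ = 0.0070601 eV².
C_V/k_B = (⟨E²⟩ − ⟨E⟩²)/(kT)² = (0.0070601 − 0.0012705)/0.0099914 = 0.579.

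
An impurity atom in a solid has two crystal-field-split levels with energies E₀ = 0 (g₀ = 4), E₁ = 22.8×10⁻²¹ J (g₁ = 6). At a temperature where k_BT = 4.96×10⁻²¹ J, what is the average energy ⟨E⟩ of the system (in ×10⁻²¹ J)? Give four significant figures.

Eᵢ/kT = 0, 4.59677.
Z = Σ gᵢe^(−Eᵢ/kT) = 4·e^(−0) + 6·e^(−4.59677) = 4.00000 + 0.0605061 = 4.06051.
⟨E⟩ = Σ Eᵢ gᵢe^(−Eᵢ/kT) / Z = (0·4.00000 + 22.8·0.0605061) / 4.06051 = 0.3397 ×10⁻²¹ J.

0.3397 ×10⁻²¹ J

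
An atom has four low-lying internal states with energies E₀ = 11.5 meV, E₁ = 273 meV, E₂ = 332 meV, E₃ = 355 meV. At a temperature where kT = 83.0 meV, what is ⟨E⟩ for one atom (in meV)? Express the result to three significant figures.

33.2 meV

Eᵢ/kT = 0.13855, 3.2892, 4.0000, 4.2771.
Z = Σ e^(−Eᵢ/kT) = e^(−0.13855) + e^(−3.2892) + e^(−4.0000) + e^(−4.2771) = 0.87062 + 0.037284 + 0.018316 + 0.013883 = 0.94010.
⟨E⟩ = Σ Eᵢ e^(−Eᵢ/kT) / Z = (11.5·0.87062 + 273·0.037284 + 332·0.018316 + 355·0.013883) / 0.94010 = 33.2 meV.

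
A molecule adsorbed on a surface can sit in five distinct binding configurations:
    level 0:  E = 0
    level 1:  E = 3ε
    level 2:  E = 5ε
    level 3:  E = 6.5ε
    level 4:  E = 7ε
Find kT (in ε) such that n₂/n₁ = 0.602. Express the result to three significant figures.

n₂/n₁ = exp[−(E₂−E₁)/kT] = 0.602.
⇒ (E₂−E₁)/kT = ln(1/0.602) = ln(1.6611) = 0.50748.
kT = 2ε / 0.50748 = 3.94 ε.

3.94 ε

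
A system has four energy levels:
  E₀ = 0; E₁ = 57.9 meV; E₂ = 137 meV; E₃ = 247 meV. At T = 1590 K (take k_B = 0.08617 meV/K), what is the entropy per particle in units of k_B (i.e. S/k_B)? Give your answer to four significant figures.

k_BT = 0.08617 × 1590 K = 137.010 meV.
Eᵢ/kT = 0, 0.422597, 0.999927, 1.80279.
Z = Σ e^(−Eᵢ/kT) = e^(−0) + e^(−0.422597) + e^(−0.999927) + e^(−1.80279) = 1.00000 + 0.655343 + 0.367906 + 0.164838 = 2.18809.
⟨E⟩ = Σ EᵢPᵢ = 58.9841 meV.
S/k_B = ln Z + ⟨E⟩/kT = ln(2.18809) + 58.9841/137.010 = 0.783029 + 0.430509 = 1.214.

1.214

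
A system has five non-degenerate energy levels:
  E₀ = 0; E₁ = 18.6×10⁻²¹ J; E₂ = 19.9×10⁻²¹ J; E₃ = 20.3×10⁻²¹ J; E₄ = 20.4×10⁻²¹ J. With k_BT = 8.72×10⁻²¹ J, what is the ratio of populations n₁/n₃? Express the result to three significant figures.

n₁/n₃ = exp[−(E₁−E₃)/kT] = exp(−(-1.7 ×10⁻²¹ J)/(8.72 ×10⁻²¹ J)) = exp(0.19495) = 1.22.

1.22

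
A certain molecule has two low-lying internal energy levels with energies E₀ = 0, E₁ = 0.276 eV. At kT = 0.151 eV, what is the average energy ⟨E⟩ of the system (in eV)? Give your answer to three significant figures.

0.0382 eV

Eᵢ/kT = 0, 1.8278.
Z = Σ e^(−Eᵢ/kT) = e^(−0) + e^(−1.8278) = 1.0000 + 0.16077 = 1.1608.
⟨E⟩ = Σ Eᵢ e^(−Eᵢ/kT) / Z = (0·1.0000 + 0.276·0.16077) / 1.1608 = 0.0382 eV.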